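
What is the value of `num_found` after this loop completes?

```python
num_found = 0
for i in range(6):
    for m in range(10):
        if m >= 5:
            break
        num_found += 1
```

Let's trace through this code step by step.

Initialize: num_found = 0
Entering loop: for i in range(6):
After iteration 1: i = 0, num_found = 5
After iteration 2: i = 1, num_found = 10
After iteration 3: i = 2, num_found = 15
After iteration 4: i = 3, num_found = 20
After iteration 5: i = 4, num_found = 25
After iteration 6: i = 5, num_found = 30
Loop ends.

Final answer: 30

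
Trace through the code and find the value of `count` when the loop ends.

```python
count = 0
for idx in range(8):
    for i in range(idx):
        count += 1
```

Let's trace through this code step by step.

Initialize: count = 0
Entering loop: for idx in range(8):
After iteration 1: idx = 0, count = 0
After iteration 2: idx = 1, count = 1, i = 0
After iteration 3: idx = 2, count = 3, i = 1
After iteration 4: idx = 3, count = 6, i = 2
After iteration 5: idx = 4, count = 10, i = 3
After iteration 6: idx = 5, count = 15, i = 4
After iteration 7: idx = 6, count = 21, i = 5
After iteration 8: idx = 7, count = 28, i = 6
Loop ends.

Final answer: 28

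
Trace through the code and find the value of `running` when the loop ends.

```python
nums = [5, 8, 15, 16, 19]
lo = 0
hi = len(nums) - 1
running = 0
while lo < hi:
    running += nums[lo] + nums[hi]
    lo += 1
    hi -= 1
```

Let's trace through this code step by step.

Initialize: nums = [5, 8, 15, 16, 19]
Initialize: lo = 0
Initialize: hi = 4
Initialize: running = 0
Entering loop: while lo < hi:
After iteration 1: lo = 1, hi = 3, running = 24
After iteration 2: lo = 2, hi = 2, running = 48
Loop ends.

Final answer: 48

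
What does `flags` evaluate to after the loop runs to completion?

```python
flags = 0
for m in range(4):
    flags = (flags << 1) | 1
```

Let's trace through this code step by step.

Initialize: flags = 0
Entering loop: for m in range(4):
After iteration 1: m = 0, flags = 1
After iteration 2: m = 1, flags = 3
After iteration 3: m = 2, flags = 7
After iteration 4: m = 3, flags = 15
Loop ends.

Final answer: 15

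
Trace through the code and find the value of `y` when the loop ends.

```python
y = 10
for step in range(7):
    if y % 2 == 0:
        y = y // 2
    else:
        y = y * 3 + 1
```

Let's trace through this code step by step.

Initialize: y = 10
Entering loop: for step in range(7):
After iteration 1: step = 0, y = 5
After iteration 2: step = 1, y = 16
After iteration 3: step = 2, y = 8
After iteration 4: step = 3, y = 4
After iteration 5: step = 4, y = 2
After iteration 6: step = 5, y = 1
After iteration 7: step = 6, y = 4
Loop ends.

Final answer: 4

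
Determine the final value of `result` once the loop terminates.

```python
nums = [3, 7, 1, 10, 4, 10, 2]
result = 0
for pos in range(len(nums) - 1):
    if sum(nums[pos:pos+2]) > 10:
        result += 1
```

Let's trace through this code step by step.

Initialize: nums = [3, 7, 1, 10, 4, 10, 2]
Initialize: result = 0
Entering loop: for pos in range(len(nums) - 1):
After iteration 1: pos = 0, result = 0
After iteration 2: pos = 1, result = 0
After iteration 3: pos = 2, result = 1
After iteration 4: pos = 3, result = 2
After iteration 5: pos = 4, result = 3
After iteration 6: pos = 5, result = 4
Loop ends.

Final answer: 4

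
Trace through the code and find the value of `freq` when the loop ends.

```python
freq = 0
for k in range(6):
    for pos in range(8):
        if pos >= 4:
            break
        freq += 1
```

Let's trace through this code step by step.

Initialize: freq = 0
Entering loop: for k in range(6):
After iteration 1: k = 0, freq = 4
After iteration 2: k = 1, freq = 8
After iteration 3: k = 2, freq = 12
After iteration 4: k = 3, freq = 16
After iteration 5: k = 4, freq = 20
After iteration 6: k = 5, freq = 24
Loop ends.

Final answer: 24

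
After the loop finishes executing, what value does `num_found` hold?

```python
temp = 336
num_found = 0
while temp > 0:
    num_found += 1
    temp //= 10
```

Let's trace through this code step by step.

Initialize: temp = 336
Initialize: num_found = 0
Entering loop: while temp > 0:
After iteration 1: temp = 33, num_found = 1
After iteration 2: temp = 3, num_found = 2
After iteration 3: temp = 0, num_found = 3
Loop ends.

Final answer: 3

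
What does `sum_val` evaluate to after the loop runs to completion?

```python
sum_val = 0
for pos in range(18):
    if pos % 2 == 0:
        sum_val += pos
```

Let's trace through this code step by step.

Initialize: sum_val = 0
Entering loop: for pos in range(18):
After iteration 1: pos = 0, sum_val = 0
After iteration 2: pos = 1, sum_val = 0
After iteration 3: pos = 2, sum_val = 2
After iteration 4: pos = 3, sum_val = 2
After iteration 5: pos = 4, sum_val = 6
After iteration 6: pos = 5, sum_val = 6
After iteration 7: pos = 6, sum_val = 12
After iteration 8: pos = 7, sum_val = 12
After iteration 9: pos = 8, sum_val = 20
After iteration 10: pos = 9, sum_val = 20
After iteration 11: pos = 10, sum_val = 30
After iteration 12: pos = 11, sum_val = 30
After iteration 13: pos = 12, sum_val = 42
After iteration 14: pos = 13, sum_val = 42
After iteration 15: pos = 14, sum_val = 56
After iteration 16: pos = 15, sum_val = 56
After iteration 17: pos = 16, sum_val = 72
After iteration 18: pos = 17, sum_val = 72
Loop ends.

Final answer: 72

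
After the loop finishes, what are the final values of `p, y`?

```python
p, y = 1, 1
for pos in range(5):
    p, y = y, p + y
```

Let's trace through this code step by step.

Initialize: p = 1
Initialize: y = 1
Entering loop: for pos in range(5):
After iteration 1: pos = 0, p = 1, y = 2
After iteration 2: pos = 1, p = 2, y = 3
After iteration 3: pos = 2, p = 3, y = 5
After iteration 4: pos = 3, p = 5, y = 8
After iteration 5: pos = 4, p = 8, y = 13
Loop ends.

Final answer: 8, 13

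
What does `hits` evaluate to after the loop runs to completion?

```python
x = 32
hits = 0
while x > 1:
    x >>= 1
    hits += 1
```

Let's trace through this code step by step.

Initialize: x = 32
Initialize: hits = 0
Entering loop: while x > 1:
After iteration 1: x = 16, hits = 1
After iteration 2: x = 8, hits = 2
After iteration 3: x = 4, hits = 3
After iteration 4: x = 2, hits = 4
After iteration 5: x = 1, hits = 5
Loop ends.

Final answer: 5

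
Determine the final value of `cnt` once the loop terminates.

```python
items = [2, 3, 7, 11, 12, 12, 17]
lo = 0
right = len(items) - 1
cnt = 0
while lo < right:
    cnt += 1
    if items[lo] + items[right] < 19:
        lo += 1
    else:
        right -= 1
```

Let's trace through this code step by step.

Initialize: items = [2, 3, 7, 11, 12, 12, 17]
Initialize: lo = 0
Initialize: right = 6
Initialize: cnt = 0
Entering loop: while lo < right:
After iteration 1: lo = 0, right = 5, cnt = 1
After iteration 2: lo = 1, right = 5, cnt = 2
After iteration 3: lo = 2, right = 5, cnt = 3
After iteration 4: lo = 2, right = 4, cnt = 4
After iteration 5: lo = 2, right = 3, cnt = 5
After iteration 6: lo = 3, right = 3, cnt = 6
Loop ends.

Final answer: 6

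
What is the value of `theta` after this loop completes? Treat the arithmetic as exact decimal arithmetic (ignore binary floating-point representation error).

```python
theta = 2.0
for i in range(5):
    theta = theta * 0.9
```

Let's trace through this code step by step.

Initialize: theta = 2.0
Entering loop: for i in range(5):
After iteration 1: i = 0, theta = 1.8
After iteration 2: i = 1, theta = 1.62
After iteration 3: i = 2, theta = 1.458
After iteration 4: i = 3, theta = 1.3122
After iteration 5: i = 4, theta = 1.18098
Loop ends.

Final answer: 1.18098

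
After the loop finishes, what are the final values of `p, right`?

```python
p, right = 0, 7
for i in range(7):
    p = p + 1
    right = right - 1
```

Let's trace through this code step by step.

Initialize: p = 0
Initialize: right = 7
Entering loop: for i in range(7):
After iteration 1: i = 0, p = 1, right = 6
After iteration 2: i = 1, p = 2, right = 5
After iteration 3: i = 2, p = 3, right = 4
After iteration 4: i = 3, p = 4, right = 3
After iteration 5: i = 4, p = 5, right = 2
After iteration 6: i = 5, p = 6, right = 1
After iteration 7: i = 6, p = 7, right = 0
Loop ends.

Final answer: 7, 0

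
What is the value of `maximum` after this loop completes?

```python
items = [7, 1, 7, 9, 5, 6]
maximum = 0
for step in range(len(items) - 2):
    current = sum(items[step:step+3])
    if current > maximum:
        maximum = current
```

Let's trace through this code step by step.

Initialize: items = [7, 1, 7, 9, 5, 6]
Initialize: maximum = 0
Entering loop: for step in range(len(items) - 2):
After iteration 1: step = 0, maximum = 15, current = 15
After iteration 2: step = 1, maximum = 17, current = 17
After iteration 3: step = 2, maximum = 21, current = 21
After iteration 4: step = 3, maximum = 21, current = 20
Loop ends.

Final answer: 21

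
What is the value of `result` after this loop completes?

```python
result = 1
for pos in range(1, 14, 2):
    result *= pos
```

Let's trace through this code step by step.

Initialize: result = 1
Entering loop: for pos in range(1, 14, 2):
After iteration 1: pos = 1, result = 1
After iteration 2: pos = 3, result = 3
After iteration 3: pos = 5, result = 15
After iteration 4: pos = 7, result = 105
After iteration 5: pos = 9, result = 945
After iteration 6: pos = 11, result = 10395
After iteration 7: pos = 13, result = 135135
Loop ends.

Final answer: 135135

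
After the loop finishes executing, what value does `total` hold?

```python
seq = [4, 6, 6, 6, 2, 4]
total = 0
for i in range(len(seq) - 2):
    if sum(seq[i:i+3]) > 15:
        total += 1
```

Let's trace through this code step by step.

Initialize: seq = [4, 6, 6, 6, 2, 4]
Initialize: total = 0
Entering loop: for i in range(len(seq) - 2):
After iteration 1: i = 0, total = 1
After iteration 2: i = 1, total = 2
After iteration 3: i = 2, total = 2
After iteration 4: i = 3, total = 2
Loop ends.

Final answer: 2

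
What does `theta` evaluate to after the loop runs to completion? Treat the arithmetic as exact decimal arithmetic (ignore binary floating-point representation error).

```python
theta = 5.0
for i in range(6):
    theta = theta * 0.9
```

Let's trace through this code step by step.

Initialize: theta = 5.0
Entering loop: for i in range(6):
After iteration 1: i = 0, theta = 4.5
After iteration 2: i = 1, theta = 4.05
After iteration 3: i = 2, theta = 3.645
After iteration 4: i = 3, theta = 3.2805
After iteration 5: i = 4, theta = 2.95245
After iteration 6: i = 5, theta = 2.657205
Loop ends.

Final answer: 2.657205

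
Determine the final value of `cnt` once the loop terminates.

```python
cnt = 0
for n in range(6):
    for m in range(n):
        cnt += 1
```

Let's trace through this code step by step.

Initialize: cnt = 0
Entering loop: for n in range(6):
After iteration 1: n = 0, cnt = 0
After iteration 2: n = 1, cnt = 1, m = 0
After iteration 3: n = 2, cnt = 3, m = 1
After iteration 4: n = 3, cnt = 6, m = 2
After iteration 5: n = 4, cnt = 10, m = 3
After iteration 6: n = 5, cnt = 15, m = 4
Loop ends.

Final answer: 15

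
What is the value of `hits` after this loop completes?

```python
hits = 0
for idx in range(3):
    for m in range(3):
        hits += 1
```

Let's trace through this code step by step.

Initialize: hits = 0
Entering loop: for idx in range(3):
After iteration 1: idx = 0, hits = 3
After iteration 2: idx = 1, hits = 6
After iteration 3: idx = 2, hits = 9
Loop ends.

Final answer: 9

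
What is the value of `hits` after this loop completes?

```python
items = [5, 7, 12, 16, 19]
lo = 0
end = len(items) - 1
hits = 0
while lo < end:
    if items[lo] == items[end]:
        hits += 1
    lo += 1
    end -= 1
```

Let's trace through this code step by step.

Initialize: items = [5, 7, 12, 16, 19]
Initialize: lo = 0
Initialize: end = 4
Initialize: hits = 0
Entering loop: while lo < end:
After iteration 1: lo = 1, end = 3, hits = 0
After iteration 2: lo = 2, end = 2, hits = 0
Loop ends.

Final answer: 0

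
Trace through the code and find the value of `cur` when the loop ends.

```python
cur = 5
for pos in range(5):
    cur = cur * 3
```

Let's trace through this code step by step.

Initialize: cur = 5
Entering loop: for pos in range(5):
After iteration 1: pos = 0, cur = 15
After iteration 2: pos = 1, cur = 45
After iteration 3: pos = 2, cur = 135
After iteration 4: pos = 3, cur = 405
After iteration 5: pos = 4, cur = 1215
Loop ends.

Final answer: 1215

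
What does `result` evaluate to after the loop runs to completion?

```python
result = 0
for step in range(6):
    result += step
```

Let's trace through this code step by step.

Initialize: result = 0
Entering loop: for step in range(6):
After iteration 1: step = 0, result = 0
After iteration 2: step = 1, result = 1
After iteration 3: step = 2, result = 3
After iteration 4: step = 3, result = 6
After iteration 5: step = 4, result = 10
After iteration 6: step = 5, result = 15
Loop ends.

Final answer: 15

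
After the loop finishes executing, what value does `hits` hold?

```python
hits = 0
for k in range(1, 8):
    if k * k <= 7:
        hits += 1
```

Let's trace through this code step by step.

Initialize: hits = 0
Entering loop: for k in range(1, 8):
After iteration 1: k = 1, hits = 1
After iteration 2: k = 2, hits = 2
After iteration 3: k = 3, hits = 2
After iteration 4: k = 4, hits = 2
After iteration 5: k = 5, hits = 2
After iteration 6: k = 6, hits = 2
After iteration 7: k = 7, hits = 2
Loop ends.

Final answer: 2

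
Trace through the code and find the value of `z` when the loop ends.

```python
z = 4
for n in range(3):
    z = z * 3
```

Let's trace through this code step by step.

Initialize: z = 4
Entering loop: for n in range(3):
After iteration 1: n = 0, z = 12
After iteration 2: n = 1, z = 36
After iteration 3: n = 2, z = 108
Loop ends.

Final answer: 108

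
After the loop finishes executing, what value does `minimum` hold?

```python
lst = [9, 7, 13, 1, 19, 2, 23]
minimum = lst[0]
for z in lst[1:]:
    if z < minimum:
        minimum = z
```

Let's trace through this code step by step.

Initialize: lst = [9, 7, 13, 1, 19, 2, 23]
Initialize: minimum = 9
Entering loop: for z in lst[1:]:
After iteration 1: z = 7, minimum = 7
After iteration 2: z = 13, minimum = 7
After iteration 3: z = 1, minimum = 1
After iteration 4: z = 19, minimum = 1
After iteration 5: z = 2, minimum = 1
After iteration 6: z = 23, minimum = 1
Loop ends.

Final answer: 1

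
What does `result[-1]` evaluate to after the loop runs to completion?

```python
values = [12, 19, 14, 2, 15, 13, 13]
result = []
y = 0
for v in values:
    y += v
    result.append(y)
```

Let's trace through this code step by step.

Initialize: values = [12, 19, 14, 2, 15, 13, 13]
Initialize: result = []
Initialize: y = 0
Entering loop: for v in values:
After iteration 1: v = 12, result = [12], y = 12
After iteration 2: v = 19, result = [12, 31], y = 31
After iteration 3: v = 14, result = [12, 31, 45], y = 45
After iteration 4: v = 2, result = [12, 31, 45, 47], y = 47
After iteration 5: v = 15, result = [12, 31, 45, 47, 62], y = 62
After iteration 6: v = 13, result = [12, 31, 45, 47, 62, 75], y = 75
After iteration 7: v = 13, result = [12, 31, 45, 47, 62, 75, 88], y = 88
Loop ends.
result[-1] = 88

Final answer: 88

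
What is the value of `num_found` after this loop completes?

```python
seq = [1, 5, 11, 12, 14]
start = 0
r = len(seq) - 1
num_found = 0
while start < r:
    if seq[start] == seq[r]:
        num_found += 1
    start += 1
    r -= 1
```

Let's trace through this code step by step.

Initialize: seq = [1, 5, 11, 12, 14]
Initialize: start = 0
Initialize: r = 4
Initialize: num_found = 0
Entering loop: while start < r:
After iteration 1: start = 1, r = 3, num_found = 0
After iteration 2: start = 2, r = 2, num_found = 0
Loop ends.

Final answer: 0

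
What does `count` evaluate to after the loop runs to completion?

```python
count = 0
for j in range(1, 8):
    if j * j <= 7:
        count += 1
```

Let's trace through this code step by step.

Initialize: count = 0
Entering loop: for j in range(1, 8):
After iteration 1: j = 1, count = 1
After iteration 2: j = 2, count = 2
After iteration 3: j = 3, count = 2
After iteration 4: j = 4, count = 2
After iteration 5: j = 5, count = 2
After iteration 6: j = 6, count = 2
After iteration 7: j = 7, count = 2
Loop ends.

Final answer: 2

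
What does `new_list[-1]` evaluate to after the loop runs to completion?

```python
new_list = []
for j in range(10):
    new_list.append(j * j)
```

Let's trace through this code step by step.

Initialize: new_list = []
Entering loop: for j in range(10):
After iteration 1: j = 0, new_list = [0]
After iteration 2: j = 1, new_list = [0, 1]
After iteration 3: j = 2, new_list = [0, 1, 4]
After iteration 4: j = 3, new_list = [0, 1, 4, 9]
After iteration 5: j = 4, new_list = [0, 1, 4, 9, 16]
After iteration 6: j = 5, new_list = [0, 1, 4, 9, 16, 25]
After iteration 7: j = 6, new_list = [0, 1, 4, 9, 16, 25, 36]
After iteration 8: j = 7, new_list = [0, 1, 4, 9, 16, 25, 36, 49]
After iteration 9: j = 8, new_list = [0, 1, 4, 9, 16, 25, 36, 49, 64]
After iteration 10: j = 9, new_list = [0, 1, 4, 9, 16, 25, 36, 49, 64, 81]
Loop ends.
new_list[-1] = 81

Final answer: 81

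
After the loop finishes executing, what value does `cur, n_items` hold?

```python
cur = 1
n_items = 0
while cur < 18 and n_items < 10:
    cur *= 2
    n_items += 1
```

Let's trace through this code step by step.

Initialize: cur = 1
Initialize: n_items = 0
Entering loop: while cur < 18 and n_items < 10:
After iteration 1: cur = 2, n_items = 1
After iteration 2: cur = 4, n_items = 2
After iteration 3: cur = 8, n_items = 3
After iteration 4: cur = 16, n_items = 4
After iteration 5: cur = 32, n_items = 5
Loop ends.

Final answer: 32, 5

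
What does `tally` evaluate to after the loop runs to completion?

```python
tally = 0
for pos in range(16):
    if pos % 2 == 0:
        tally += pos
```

Let's trace through this code step by step.

Initialize: tally = 0
Entering loop: for pos in range(16):
After iteration 1: pos = 0, tally = 0
After iteration 2: pos = 1, tally = 0
After iteration 3: pos = 2, tally = 2
After iteration 4: pos = 3, tally = 2
After iteration 5: pos = 4, tally = 6
After iteration 6: pos = 5, tally = 6
After iteration 7: pos = 6, tally = 12
After iteration 8: pos = 7, tally = 12
After iteration 9: pos = 8, tally = 20
After iteration 10: pos = 9, tally = 20
After iteration 11: pos = 10, tally = 30
After iteration 12: pos = 11, tally = 30
After iteration 13: pos = 12, tally = 42
After iteration 14: pos = 13, tally = 42
After iteration 15: pos = 14, tally = 56
After iteration 16: pos = 15, tally = 56
Loop ends.

Final answer: 56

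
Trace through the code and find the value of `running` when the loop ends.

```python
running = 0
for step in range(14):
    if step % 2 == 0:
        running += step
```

Let's trace through this code step by step.

Initialize: running = 0
Entering loop: for step in range(14):
After iteration 1: step = 0, running = 0
After iteration 2: step = 1, running = 0
After iteration 3: step = 2, running = 2
After iteration 4: step = 3, running = 2
After iteration 5: step = 4, running = 6
After iteration 6: step = 5, running = 6
After iteration 7: step = 6, running = 12
After iteration 8: step = 7, running = 12
After iteration 9: step = 8, running = 20
After iteration 10: step = 9, running = 20
After iteration 11: step = 10, running = 30
After iteration 12: step = 11, running = 30
After iteration 13: step = 12, running = 42
After iteration 14: step = 13, running = 42
Loop ends.

Final answer: 42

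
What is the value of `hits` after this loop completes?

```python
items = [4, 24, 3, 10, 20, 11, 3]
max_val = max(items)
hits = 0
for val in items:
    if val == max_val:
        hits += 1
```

Let's trace through this code step by step.

Initialize: items = [4, 24, 3, 10, 20, 11, 3]
Initialize: max_val = 24
Initialize: hits = 0
Entering loop: for val in items:
After iteration 1: val = 4, hits = 0
After iteration 2: val = 24, hits = 1
After iteration 3: val = 3, hits = 1
After iteration 4: val = 10, hits = 1
After iteration 5: val = 20, hits = 1
After iteration 6: val = 11, hits = 1
After iteration 7: val = 3, hits = 1
Loop ends.

Final answer: 1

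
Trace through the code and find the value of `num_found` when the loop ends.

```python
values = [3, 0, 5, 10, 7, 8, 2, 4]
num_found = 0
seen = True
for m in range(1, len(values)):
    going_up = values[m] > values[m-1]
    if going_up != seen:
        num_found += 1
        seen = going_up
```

Let's trace through this code step by step.

Initialize: values = [3, 0, 5, 10, 7, 8, 2, 4]
Initialize: num_found = 0
Initialize: seen = True
Entering loop: for m in range(1, len(values)):
After iteration 1: m = 1, num_found = 1, seen = False, going_up = False
After iteration 2: m = 2, num_found = 2, seen = True, going_up = True
After iteration 3: m = 3, num_found = 2, seen = True, going_up = True
After iteration 4: m = 4, num_found = 3, seen = False, going_up = False
After iteration 5: m = 5, num_found = 4, seen = True, going_up = True
After iteration 6: m = 6, num_found = 5, seen = False, going_up = False
After iteration 7: m = 7, num_found = 6, seen = True, going_up = True
Loop ends.

Final answer: 6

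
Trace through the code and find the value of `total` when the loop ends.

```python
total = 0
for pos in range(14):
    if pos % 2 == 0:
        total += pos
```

Let's trace through this code step by step.

Initialize: total = 0
Entering loop: for pos in range(14):
After iteration 1: pos = 0, total = 0
After iteration 2: pos = 1, total = 0
After iteration 3: pos = 2, total = 2
After iteration 4: pos = 3, total = 2
After iteration 5: pos = 4, total = 6
After iteration 6: pos = 5, total = 6
After iteration 7: pos = 6, total = 12
After iteration 8: pos = 7, total = 12
After iteration 9: pos = 8, total = 20
After iteration 10: pos = 9, total = 20
After iteration 11: pos = 10, total = 30
After iteration 12: pos = 11, total = 30
After iteration 13: pos = 12, total = 42
After iteration 14: pos = 13, total = 42
Loop ends.

Final answer: 42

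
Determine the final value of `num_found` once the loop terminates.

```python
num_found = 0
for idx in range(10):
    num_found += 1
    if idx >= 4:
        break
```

Let's trace through this code step by step.

Initialize: num_found = 0
Entering loop: for idx in range(10):
After iteration 1: idx = 0, num_found = 1
After iteration 2: idx = 1, num_found = 2
After iteration 3: idx = 2, num_found = 3
After iteration 4: idx = 3, num_found = 4
After iteration 5: idx = 4, num_found = 5
Loop ends.

Final answer: 5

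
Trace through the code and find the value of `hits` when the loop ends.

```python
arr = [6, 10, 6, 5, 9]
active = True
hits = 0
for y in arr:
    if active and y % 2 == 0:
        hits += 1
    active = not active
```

Let's trace through this code step by step.

Initialize: arr = [6, 10, 6, 5, 9]
Initialize: active = True
Initialize: hits = 0
Entering loop: for y in arr:
After iteration 1: y = 6, active = False, hits = 1
After iteration 2: y = 10, active = True, hits = 1
After iteration 3: y = 6, active = False, hits = 2
After iteration 4: y = 5, active = True, hits = 2
After iteration 5: y = 9, active = False, hits = 2
Loop ends.

Final answer: 2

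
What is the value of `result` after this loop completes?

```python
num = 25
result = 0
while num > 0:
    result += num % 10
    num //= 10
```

Let's trace through this code step by step.

Initialize: num = 25
Initialize: result = 0
Entering loop: while num > 0:
After iteration 1: num = 2, result = 5
After iteration 2: num = 0, result = 7
Loop ends.

Final answer: 7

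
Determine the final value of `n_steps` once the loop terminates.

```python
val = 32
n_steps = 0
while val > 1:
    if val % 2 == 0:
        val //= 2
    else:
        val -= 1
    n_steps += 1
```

Let's trace through this code step by step.

Initialize: val = 32
Initialize: n_steps = 0
Entering loop: while val > 1:
After iteration 1: val = 16, n_steps = 1
After iteration 2: val = 8, n_steps = 2
After iteration 3: val = 4, n_steps = 3
After iteration 4: val = 2, n_steps = 4
After iteration 5: val = 1, n_steps = 5
Loop ends.

Final answer: 5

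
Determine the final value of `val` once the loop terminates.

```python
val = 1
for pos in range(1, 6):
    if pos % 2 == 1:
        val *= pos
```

Let's trace through this code step by step.

Initialize: val = 1
Entering loop: for pos in range(1, 6):
After iteration 1: pos = 1, val = 1
After iteration 2: pos = 2, val = 1
After iteration 3: pos = 3, val = 3
After iteration 4: pos = 4, val = 3
After iteration 5: pos = 5, val = 15
Loop ends.

Final answer: 15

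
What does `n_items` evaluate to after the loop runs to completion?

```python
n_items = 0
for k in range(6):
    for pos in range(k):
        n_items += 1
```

Let's trace through this code step by step.

Initialize: n_items = 0
Entering loop: for k in range(6):
After iteration 1: k = 0, n_items = 0
After iteration 2: k = 1, n_items = 1, pos = 0
After iteration 3: k = 2, n_items = 3, pos = 1
After iteration 4: k = 3, n_items = 6, pos = 2
After iteration 5: k = 4, n_items = 10, pos = 3
After iteration 6: k = 5, n_items = 15, pos = 4
Loop ends.

Final answer: 15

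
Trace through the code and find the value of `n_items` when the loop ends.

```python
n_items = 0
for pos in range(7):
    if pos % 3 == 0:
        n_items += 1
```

Let's trace through this code step by step.

Initialize: n_items = 0
Entering loop: for pos in range(7):
After iteration 1: pos = 0, n_items = 1
After iteration 2: pos = 1, n_items = 1
After iteration 3: pos = 2, n_items = 1
After iteration 4: pos = 3, n_items = 2
After iteration 5: pos = 4, n_items = 2
After iteration 6: pos = 5, n_items = 2
After iteration 7: pos = 6, n_items = 3
Loop ends.

Final answer: 3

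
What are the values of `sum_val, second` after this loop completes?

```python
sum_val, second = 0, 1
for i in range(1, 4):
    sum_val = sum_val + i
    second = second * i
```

Let's trace through this code step by step.

Initialize: sum_val = 0
Initialize: second = 1
Entering loop: for i in range(1, 4):
After iteration 1: i = 1, sum_val = 1, second = 1
After iteration 2: i = 2, sum_val = 3, second = 2
After iteration 3: i = 3, sum_val = 6, second = 6
Loop ends.

Final answer: 6, 6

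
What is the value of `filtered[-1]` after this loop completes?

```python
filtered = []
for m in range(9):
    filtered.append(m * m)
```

Let's trace through this code step by step.

Initialize: filtered = []
Entering loop: for m in range(9):
After iteration 1: m = 0, filtered = [0]
After iteration 2: m = 1, filtered = [0, 1]
After iteration 3: m = 2, filtered = [0, 1, 4]
After iteration 4: m = 3, filtered = [0, 1, 4, 9]
After iteration 5: m = 4, filtered = [0, 1, 4, 9, 16]
After iteration 6: m = 5, filtered = [0, 1, 4, 9, 16, 25]
After iteration 7: m = 6, filtered = [0, 1, 4, 9, 16, 25, 36]
After iteration 8: m = 7, filtered = [0, 1, 4, 9, 16, 25, 36, 49]
After iteration 9: m = 8, filtered = [0, 1, 4, 9, 16, 25, 36, 49, 64]
Loop ends.
filtered[-1] = 64

Final answer: 64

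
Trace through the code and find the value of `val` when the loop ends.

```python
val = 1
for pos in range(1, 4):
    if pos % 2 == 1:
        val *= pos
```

Let's trace through this code step by step.

Initialize: val = 1
Entering loop: for pos in range(1, 4):
After iteration 1: pos = 1, val = 1
After iteration 2: pos = 2, val = 1
After iteration 3: pos = 3, val = 3
Loop ends.

Final answer: 3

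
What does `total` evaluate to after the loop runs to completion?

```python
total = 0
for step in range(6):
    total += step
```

Let's trace through this code step by step.

Initialize: total = 0
Entering loop: for step in range(6):
After iteration 1: step = 0, total = 0
After iteration 2: step = 1, total = 1
After iteration 3: step = 2, total = 3
After iteration 4: step = 3, total = 6
After iteration 5: step = 4, total = 10
After iteration 6: step = 5, total = 15
Loop ends.

Final answer: 15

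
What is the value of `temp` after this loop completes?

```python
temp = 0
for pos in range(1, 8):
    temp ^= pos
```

Let's trace through this code step by step.

Initialize: temp = 0
Entering loop: for pos in range(1, 8):
After iteration 1: pos = 1, temp = 1
After iteration 2: pos = 2, temp = 3
After iteration 3: pos = 3, temp = 0
After iteration 4: pos = 4, temp = 4
After iteration 5: pos = 5, temp = 1
After iteration 6: pos = 6, temp = 7
After iteration 7: pos = 7, temp = 0
Loop ends.

Final answer: 0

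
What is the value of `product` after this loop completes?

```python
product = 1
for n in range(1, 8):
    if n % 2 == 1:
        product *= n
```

Let's trace through this code step by step.

Initialize: product = 1
Entering loop: for n in range(1, 8):
After iteration 1: n = 1, product = 1
After iteration 2: n = 2, product = 1
After iteration 3: n = 3, product = 3
After iteration 4: n = 4, product = 3
After iteration 5: n = 5, product = 15
After iteration 6: n = 6, product = 15
After iteration 7: n = 7, product = 105
Loop ends.

Final answer: 105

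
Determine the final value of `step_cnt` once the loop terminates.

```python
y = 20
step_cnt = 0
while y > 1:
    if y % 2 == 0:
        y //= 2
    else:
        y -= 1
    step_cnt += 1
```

Let's trace through this code step by step.

Initialize: y = 20
Initialize: step_cnt = 0
Entering loop: while y > 1:
After iteration 1: y = 10, step_cnt = 1
After iteration 2: y = 5, step_cnt = 2
After iteration 3: y = 4, step_cnt = 3
After iteration 4: y = 2, step_cnt = 4
After iteration 5: y = 1, step_cnt = 5
Loop ends.

Final answer: 5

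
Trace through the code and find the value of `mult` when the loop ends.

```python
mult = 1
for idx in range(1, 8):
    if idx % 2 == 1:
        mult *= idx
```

Let's trace through this code step by step.

Initialize: mult = 1
Entering loop: for idx in range(1, 8):
After iteration 1: idx = 1, mult = 1
After iteration 2: idx = 2, mult = 1
After iteration 3: idx = 3, mult = 3
After iteration 4: idx = 4, mult = 3
After iteration 5: idx = 5, mult = 15
After iteration 6: idx = 6, mult = 15
After iteration 7: idx = 7, mult = 105
Loop ends.

Final answer: 105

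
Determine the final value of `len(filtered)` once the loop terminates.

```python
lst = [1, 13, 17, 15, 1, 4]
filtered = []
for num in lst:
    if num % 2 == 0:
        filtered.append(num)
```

Let's trace through this code step by step.

Initialize: lst = [1, 13, 17, 15, 1, 4]
Initialize: filtered = []
Entering loop: for num in lst:
After iteration 1: num = 1, filtered = []
After iteration 2: num = 13, filtered = []
After iteration 3: num = 17, filtered = []
After iteration 4: num = 15, filtered = []
After iteration 5: num = 1, filtered = []
After iteration 6: num = 4, filtered = [4]
Loop ends.
len(filtered) = 1

Final answer: 1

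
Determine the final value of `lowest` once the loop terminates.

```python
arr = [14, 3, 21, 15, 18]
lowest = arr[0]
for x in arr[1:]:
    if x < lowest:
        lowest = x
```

Let's trace through this code step by step.

Initialize: arr = [14, 3, 21, 15, 18]
Initialize: lowest = 14
Entering loop: for x in arr[1:]:
After iteration 1: x = 3, lowest = 3
After iteration 2: x = 21, lowest = 3
After iteration 3: x = 15, lowest = 3
After iteration 4: x = 18, lowest = 3
Loop ends.

Final answer: 3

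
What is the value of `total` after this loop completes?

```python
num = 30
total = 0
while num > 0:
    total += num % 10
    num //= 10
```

Let's trace through this code step by step.

Initialize: num = 30
Initialize: total = 0
Entering loop: while num > 0:
After iteration 1: num = 3, total = 0
After iteration 2: num = 0, total = 3
Loop ends.

Final answer: 3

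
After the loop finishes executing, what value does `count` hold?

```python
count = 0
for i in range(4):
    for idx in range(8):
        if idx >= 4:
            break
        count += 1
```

Let's trace through this code step by step.

Initialize: count = 0
Entering loop: for i in range(4):
After iteration 1: i = 0, count = 4
After iteration 2: i = 1, count = 8
After iteration 3: i = 2, count = 12
After iteration 4: i = 3, count = 16
Loop ends.

Final answer: 16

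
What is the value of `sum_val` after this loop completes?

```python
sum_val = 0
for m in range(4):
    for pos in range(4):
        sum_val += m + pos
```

Let's trace through this code step by step.

Initialize: sum_val = 0
Entering loop: for m in range(4):
After iteration 1: m = 0, sum_val = 6
After iteration 2: m = 1, sum_val = 16
After iteration 3: m = 2, sum_val = 30
After iteration 4: m = 3, sum_val = 48
Loop ends.

Final answer: 48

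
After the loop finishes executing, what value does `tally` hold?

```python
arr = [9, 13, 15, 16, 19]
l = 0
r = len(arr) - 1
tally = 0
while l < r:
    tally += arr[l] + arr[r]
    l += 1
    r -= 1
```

Let's trace through this code step by step.

Initialize: arr = [9, 13, 15, 16, 19]
Initialize: l = 0
Initialize: r = 4
Initialize: tally = 0
Entering loop: while l < r:
After iteration 1: l = 1, r = 3, tally = 28
After iteration 2: l = 2, r = 2, tally = 57
Loop ends.

Final answer: 57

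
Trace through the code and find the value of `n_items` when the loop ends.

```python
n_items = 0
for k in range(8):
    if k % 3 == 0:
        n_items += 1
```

Let's trace through this code step by step.

Initialize: n_items = 0
Entering loop: for k in range(8):
After iteration 1: k = 0, n_items = 1
After iteration 2: k = 1, n_items = 1
After iteration 3: k = 2, n_items = 1
After iteration 4: k = 3, n_items = 2
After iteration 5: k = 4, n_items = 2
After iteration 6: k = 5, n_items = 2
After iteration 7: k = 6, n_items = 3
After iteration 8: k = 7, n_items = 3
Loop ends.

Final answer: 3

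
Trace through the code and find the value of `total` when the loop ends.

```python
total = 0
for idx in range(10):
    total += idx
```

Let's trace through this code step by step.

Initialize: total = 0
Entering loop: for idx in range(10):
After iteration 1: idx = 0, total = 0
After iteration 2: idx = 1, total = 1
After iteration 3: idx = 2, total = 3
After iteration 4: idx = 3, total = 6
After iteration 5: idx = 4, total = 10
After iteration 6: idx = 5, total = 15
After iteration 7: idx = 6, total = 21
After iteration 8: idx = 7, total = 28
After iteration 9: idx = 8, total = 36
After iteration 10: idx = 9, total = 45
Loop ends.

Final answer: 45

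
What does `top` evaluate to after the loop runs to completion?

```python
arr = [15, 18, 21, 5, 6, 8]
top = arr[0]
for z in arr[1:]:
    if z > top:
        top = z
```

Let's trace through this code step by step.

Initialize: arr = [15, 18, 21, 5, 6, 8]
Initialize: top = 15
Entering loop: for z in arr[1:]:
After iteration 1: z = 18, top = 18
After iteration 2: z = 21, top = 21
After iteration 3: z = 5, top = 21
After iteration 4: z = 6, top = 21
After iteration 5: z = 8, top = 21
Loop ends.

Final answer: 21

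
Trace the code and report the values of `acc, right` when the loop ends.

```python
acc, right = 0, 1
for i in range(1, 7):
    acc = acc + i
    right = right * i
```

Let's trace through this code step by step.

Initialize: acc = 0
Initialize: right = 1
Entering loop: for i in range(1, 7):
After iteration 1: i = 1, acc = 1, right = 1
After iteration 2: i = 2, acc = 3, right = 2
After iteration 3: i = 3, acc = 6, right = 6
After iteration 4: i = 4, acc = 10, right = 24
After iteration 5: i = 5, acc = 15, right = 120
After iteration 6: i = 6, acc = 21, right = 720
Loop ends.

Final answer: 21, 720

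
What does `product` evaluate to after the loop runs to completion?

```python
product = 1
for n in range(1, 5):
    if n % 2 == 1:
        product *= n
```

Let's trace through this code step by step.

Initialize: product = 1
Entering loop: for n in range(1, 5):
After iteration 1: n = 1, product = 1
After iteration 2: n = 2, product = 1
After iteration 3: n = 3, product = 3
After iteration 4: n = 4, product = 3
Loop ends.

Final answer: 3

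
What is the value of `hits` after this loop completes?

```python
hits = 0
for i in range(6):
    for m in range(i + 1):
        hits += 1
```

Let's trace through this code step by step.

Initialize: hits = 0
Entering loop: for i in range(6):
After iteration 1: i = 0, hits = 1, m = 0
After iteration 2: i = 1, hits = 3, m = 1
After iteration 3: i = 2, hits = 6, m = 2
After iteration 4: i = 3, hits = 10, m = 3
After iteration 5: i = 4, hits = 15, m = 4
After iteration 6: i = 5, hits = 21, m = 5
Loop ends.

Final answer: 21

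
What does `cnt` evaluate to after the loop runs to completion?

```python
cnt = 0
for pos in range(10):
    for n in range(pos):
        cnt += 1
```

Let's trace through this code step by step.

Initialize: cnt = 0
Entering loop: for pos in range(10):
After iteration 1: pos = 0, cnt = 0
After iteration 2: pos = 1, cnt = 1, n = 0
After iteration 3: pos = 2, cnt = 3, n = 1
After iteration 4: pos = 3, cnt = 6, n = 2
After iteration 5: pos = 4, cnt = 10, n = 3
After iteration 6: pos = 5, cnt = 15, n = 4
After iteration 7: pos = 6, cnt = 21, n = 5
After iteration 8: pos = 7, cnt = 28, n = 6
After iteration 9: pos = 8, cnt = 36, n = 7
After iteration 10: pos = 9, cnt = 45, n = 8
Loop ends.

Final answer: 45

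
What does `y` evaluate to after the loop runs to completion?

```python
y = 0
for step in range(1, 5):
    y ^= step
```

Let's trace through this code step by step.

Initialize: y = 0
Entering loop: for step in range(1, 5):
After iteration 1: step = 1, y = 1
After iteration 2: step = 2, y = 3
After iteration 3: step = 3, y = 0
After iteration 4: step = 4, y = 4
Loop ends.

Final answer: 4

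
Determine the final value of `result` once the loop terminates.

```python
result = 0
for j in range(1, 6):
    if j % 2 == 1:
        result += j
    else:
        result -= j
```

Let's trace through this code step by step.

Initialize: result = 0
Entering loop: for j in range(1, 6):
After iteration 1: j = 1, result = 1
After iteration 2: j = 2, result = -1
After iteration 3: j = 3, result = 2
After iteration 4: j = 4, result = -2
After iteration 5: j = 5, result = 3
Loop ends.

Final answer: 3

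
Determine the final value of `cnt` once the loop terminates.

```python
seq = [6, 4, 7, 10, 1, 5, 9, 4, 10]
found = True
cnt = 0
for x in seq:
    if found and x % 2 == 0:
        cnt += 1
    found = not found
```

Let's trace through this code step by step.

Initialize: seq = [6, 4, 7, 10, 1, 5, 9, 4, 10]
Initialize: found = True
Initialize: cnt = 0
Entering loop: for x in seq:
After iteration 1: x = 6, found = False, cnt = 1
After iteration 2: x = 4, found = True, cnt = 1
After iteration 3: x = 7, found = False, cnt = 1
After iteration 4: x = 10, found = True, cnt = 1
After iteration 5: x = 1, found = False, cnt = 1
After iteration 6: x = 5, found = True, cnt = 1
After iteration 7: x = 9, found = False, cnt = 1
After iteration 8: x = 4, found = True, cnt = 1
After iteration 9: x = 10, found = False, cnt = 2
Loop ends.

Final answer: 2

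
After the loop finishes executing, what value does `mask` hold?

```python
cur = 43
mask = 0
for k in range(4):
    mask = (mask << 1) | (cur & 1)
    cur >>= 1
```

Let's trace through this code step by step.

Initialize: cur = 43
Initialize: mask = 0
Entering loop: for k in range(4):
After iteration 1: k = 0, cur = 21, mask = 1
After iteration 2: k = 1, cur = 10, mask = 3
After iteration 3: k = 2, cur = 5, mask = 6
After iteration 4: k = 3, cur = 2, mask = 13
Loop ends.

Final answer: 13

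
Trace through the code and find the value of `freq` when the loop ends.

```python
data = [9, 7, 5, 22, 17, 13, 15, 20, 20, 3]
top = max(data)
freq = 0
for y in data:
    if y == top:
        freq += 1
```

Let's trace through this code step by step.

Initialize: data = [9, 7, 5, 22, 17, 13, 15, 20, 20, 3]
Initialize: top = 22
Initialize: freq = 0
Entering loop: for y in data:
After iteration 1: y = 9, freq = 0
After iteration 2: y = 7, freq = 0
After iteration 3: y = 5, freq = 0
After iteration 4: y = 22, freq = 1
After iteration 5: y = 17, freq = 1
After iteration 6: y = 13, freq = 1
After iteration 7: y = 15, freq = 1
After iteration 8: y = 20, freq = 1
After iteration 9: y = 20, freq = 1
After iteration 10: y = 3, freq = 1
Loop ends.

Final answer: 1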